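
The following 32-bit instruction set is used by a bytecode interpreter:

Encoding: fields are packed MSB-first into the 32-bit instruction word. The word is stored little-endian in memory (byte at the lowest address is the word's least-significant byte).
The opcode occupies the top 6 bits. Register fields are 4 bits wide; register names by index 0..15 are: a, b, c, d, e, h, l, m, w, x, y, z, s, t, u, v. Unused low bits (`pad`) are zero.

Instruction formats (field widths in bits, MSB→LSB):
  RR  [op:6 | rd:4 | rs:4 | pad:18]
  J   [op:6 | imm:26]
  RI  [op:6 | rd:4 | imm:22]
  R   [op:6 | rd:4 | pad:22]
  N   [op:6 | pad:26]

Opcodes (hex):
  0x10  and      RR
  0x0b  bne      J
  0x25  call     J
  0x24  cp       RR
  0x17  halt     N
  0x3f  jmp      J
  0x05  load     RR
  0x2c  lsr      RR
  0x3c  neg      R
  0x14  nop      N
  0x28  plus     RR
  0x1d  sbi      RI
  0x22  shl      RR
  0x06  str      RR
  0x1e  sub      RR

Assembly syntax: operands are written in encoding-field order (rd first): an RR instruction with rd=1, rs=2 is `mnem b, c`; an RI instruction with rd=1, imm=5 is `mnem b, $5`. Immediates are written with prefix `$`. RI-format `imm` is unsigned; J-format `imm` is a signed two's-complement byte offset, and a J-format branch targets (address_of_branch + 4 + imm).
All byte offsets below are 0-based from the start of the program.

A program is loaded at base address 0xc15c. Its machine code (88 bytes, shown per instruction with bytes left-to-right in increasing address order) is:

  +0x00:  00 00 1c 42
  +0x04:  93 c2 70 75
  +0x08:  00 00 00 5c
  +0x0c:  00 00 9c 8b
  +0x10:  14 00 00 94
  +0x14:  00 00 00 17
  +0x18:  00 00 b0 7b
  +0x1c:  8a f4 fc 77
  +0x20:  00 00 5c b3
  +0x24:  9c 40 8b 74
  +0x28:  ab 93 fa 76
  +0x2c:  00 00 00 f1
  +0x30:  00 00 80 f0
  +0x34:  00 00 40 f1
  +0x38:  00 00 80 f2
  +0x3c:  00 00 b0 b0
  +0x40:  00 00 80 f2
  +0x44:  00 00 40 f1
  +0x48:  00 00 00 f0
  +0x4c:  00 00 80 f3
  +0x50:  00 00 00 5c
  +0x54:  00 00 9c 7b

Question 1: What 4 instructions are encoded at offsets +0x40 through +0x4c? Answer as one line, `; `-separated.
off 0x40: read 00 00 80 f2 as little → 0xf2800000
  top 6b → 0x3c → neg [R]
  [25:22] rd=10 = y
off 0x44: read 00 00 40 f1 as little → 0xf1400000
  top 6b → 0x3c → neg [R]
  [25:22] rd=5 = h
off 0x48: read 00 00 00 f0 as little → 0xf0000000
  top 6b → 0x3c → neg [R]
  [25:22] rd=0 = a
off 0x4c: read 00 00 80 f3 as little → 0xf3800000
  top 6b → 0x3c → neg [R]
  [25:22] rd=14 = u

neg y; neg h; neg a; neg u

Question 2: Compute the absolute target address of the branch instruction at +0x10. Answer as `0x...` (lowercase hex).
[10] 14 00 00 94 → 0x94000014
  top 6b → 0x25 → call [J]
  imm@[25:0]=0x14 ⇒ $20
  target = base 0xc15c + off 0x10 + 4 + imm 20 = 0xc184

0xc184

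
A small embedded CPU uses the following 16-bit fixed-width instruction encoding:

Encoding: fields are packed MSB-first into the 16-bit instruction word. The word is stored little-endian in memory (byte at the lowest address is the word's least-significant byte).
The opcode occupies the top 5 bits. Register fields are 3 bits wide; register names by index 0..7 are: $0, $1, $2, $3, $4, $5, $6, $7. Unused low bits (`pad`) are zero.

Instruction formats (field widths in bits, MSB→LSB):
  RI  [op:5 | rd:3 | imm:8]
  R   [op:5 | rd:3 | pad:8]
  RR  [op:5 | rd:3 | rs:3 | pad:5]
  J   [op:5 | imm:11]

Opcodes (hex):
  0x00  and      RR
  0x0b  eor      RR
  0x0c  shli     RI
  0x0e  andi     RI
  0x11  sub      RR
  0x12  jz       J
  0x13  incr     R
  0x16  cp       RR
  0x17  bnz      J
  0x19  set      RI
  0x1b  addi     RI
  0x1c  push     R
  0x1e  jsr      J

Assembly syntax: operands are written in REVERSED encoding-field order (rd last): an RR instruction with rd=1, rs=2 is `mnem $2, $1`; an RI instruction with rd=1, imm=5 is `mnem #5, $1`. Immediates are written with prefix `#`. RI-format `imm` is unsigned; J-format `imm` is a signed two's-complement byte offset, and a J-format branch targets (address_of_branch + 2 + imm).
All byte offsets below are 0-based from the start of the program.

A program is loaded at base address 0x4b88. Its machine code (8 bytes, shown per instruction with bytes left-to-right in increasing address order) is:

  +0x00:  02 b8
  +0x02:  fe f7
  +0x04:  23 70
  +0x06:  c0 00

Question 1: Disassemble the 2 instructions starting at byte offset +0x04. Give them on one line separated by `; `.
andi #35, $0; and $6, $0

@+04  little-endian(23 70) = 0x7023
  opcode bits[15:11]=0xe: andi/RI
  rd@[10:8]=0x0 ⇒ $0
  imm@[7:0]=0x23 ⇒ #35
@+06  little-endian(c0 00) = 0x00c0
  opcode bits[15:11]=0x0: and/RR
  rd@[10:8]=0x0 ⇒ $0
  rs@[7:5]=0x6 ⇒ $6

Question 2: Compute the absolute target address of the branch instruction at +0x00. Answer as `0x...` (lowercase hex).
0x4b8c

@+00  little-endian(02 b8) = 0xb802
  opcode bits[15:11]=0x17: bnz/J
  imm@[10:0]=0x2 ⇒ #2
  target = base 0x4b88 + off 0x00 + 2 + imm 2 = 0x4b8c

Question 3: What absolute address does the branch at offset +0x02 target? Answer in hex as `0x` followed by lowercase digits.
0x4b8a

off 0x02: read fe f7 as little → 0xf7fe
  top 5b → 0x1e → jsr [J]
  [10:0] imm=2046 (s11→-2) = #-2
  target = base 0x4b88 + off 0x02 + 2 + imm -2 = 0x4b8a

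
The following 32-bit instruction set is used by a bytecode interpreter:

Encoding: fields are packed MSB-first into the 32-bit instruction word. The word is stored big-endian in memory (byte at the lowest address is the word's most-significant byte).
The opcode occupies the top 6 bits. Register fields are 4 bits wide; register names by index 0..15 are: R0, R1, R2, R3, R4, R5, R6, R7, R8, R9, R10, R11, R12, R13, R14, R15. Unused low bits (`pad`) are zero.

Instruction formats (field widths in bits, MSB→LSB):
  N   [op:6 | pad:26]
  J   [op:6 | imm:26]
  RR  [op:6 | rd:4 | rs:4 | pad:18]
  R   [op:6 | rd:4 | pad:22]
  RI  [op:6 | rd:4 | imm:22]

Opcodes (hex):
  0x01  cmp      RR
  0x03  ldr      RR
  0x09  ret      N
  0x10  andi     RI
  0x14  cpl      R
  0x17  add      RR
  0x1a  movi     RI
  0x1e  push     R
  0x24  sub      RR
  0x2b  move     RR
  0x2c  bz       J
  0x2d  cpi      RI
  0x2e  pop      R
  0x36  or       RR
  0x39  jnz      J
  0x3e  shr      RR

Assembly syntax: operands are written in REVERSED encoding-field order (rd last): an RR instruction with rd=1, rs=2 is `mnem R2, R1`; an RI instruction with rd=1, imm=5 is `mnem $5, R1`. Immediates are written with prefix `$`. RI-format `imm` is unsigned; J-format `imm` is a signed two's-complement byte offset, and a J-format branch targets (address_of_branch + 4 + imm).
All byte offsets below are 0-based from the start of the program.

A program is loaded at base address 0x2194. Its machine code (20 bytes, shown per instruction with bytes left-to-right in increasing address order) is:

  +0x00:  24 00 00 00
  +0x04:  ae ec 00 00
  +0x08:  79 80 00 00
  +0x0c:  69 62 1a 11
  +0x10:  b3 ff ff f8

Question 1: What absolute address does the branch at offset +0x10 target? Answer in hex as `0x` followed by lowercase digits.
off 0x10: read b3 ff ff f8 as big → 0xb3fffff8
  top 6b → 0x2c → bz [J]
  [25:0] imm=67108856 (s26→-8) = $-8
  target = base 0x2194 + off 0x10 + 4 + imm -8 = 0x21a0

0x21a0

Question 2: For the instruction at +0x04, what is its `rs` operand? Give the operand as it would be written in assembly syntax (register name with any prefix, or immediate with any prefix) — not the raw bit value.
R11

+0x04: ae ec 00 00 ⇒ word 0xaeec0000 (big)
  op=0xaeec0000>>26=0x2b ⇒ move (RR)
  rd: (w>>22)&0xf=0xb → R11
  rs: (w>>18)&0xf=0xb → R11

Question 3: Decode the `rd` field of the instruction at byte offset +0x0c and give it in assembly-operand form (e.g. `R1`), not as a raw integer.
[0c] 69 62 1a 11 → 0x69621a11
  op=0x69621a11>>26=0x1a ⇒ movi (RI)
  [25:22] rd=5 = R5
  [21:0] imm=2234897 = $2234897

R5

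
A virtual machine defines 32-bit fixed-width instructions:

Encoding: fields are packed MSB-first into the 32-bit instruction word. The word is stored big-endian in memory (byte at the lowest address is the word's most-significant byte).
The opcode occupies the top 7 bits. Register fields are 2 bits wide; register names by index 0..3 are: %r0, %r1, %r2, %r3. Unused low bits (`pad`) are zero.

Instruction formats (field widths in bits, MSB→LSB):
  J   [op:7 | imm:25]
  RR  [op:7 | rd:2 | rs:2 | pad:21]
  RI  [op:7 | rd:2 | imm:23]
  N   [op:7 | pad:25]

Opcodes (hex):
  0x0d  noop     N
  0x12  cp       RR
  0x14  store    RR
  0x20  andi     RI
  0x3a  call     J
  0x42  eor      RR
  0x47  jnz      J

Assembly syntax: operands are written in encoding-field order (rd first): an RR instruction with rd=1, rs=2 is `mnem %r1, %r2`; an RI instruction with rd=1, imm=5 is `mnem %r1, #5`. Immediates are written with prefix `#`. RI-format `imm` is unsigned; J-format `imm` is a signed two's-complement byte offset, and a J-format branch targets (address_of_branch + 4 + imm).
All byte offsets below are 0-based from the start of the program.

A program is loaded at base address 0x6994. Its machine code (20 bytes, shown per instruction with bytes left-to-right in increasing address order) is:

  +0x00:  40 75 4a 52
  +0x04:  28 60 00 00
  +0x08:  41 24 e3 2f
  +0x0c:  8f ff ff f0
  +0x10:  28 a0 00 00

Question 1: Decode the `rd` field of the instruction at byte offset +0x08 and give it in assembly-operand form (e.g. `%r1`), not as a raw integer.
+0x08: 41 24 e3 2f ⇒ word 0x4124e32f (big)
  top 7b → 0x20 → andi [RI]
  rd@[24:23]=0x2 ⇒ %r2
  imm@[22:0]=0x24e32f ⇒ #2417455

%r2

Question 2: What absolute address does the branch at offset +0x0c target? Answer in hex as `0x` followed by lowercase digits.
@+0c  big-endian(8f ff ff f0) = 0x8ffffff0
  op=0x8ffffff0>>25=0x47 ⇒ jnz (J)
  imm@[24:0]=0x1fffff0 (s25→-16) ⇒ #-16
  target = base 0x6994 + off 0x0c + 4 + imm -16 = 0x6994

0x6994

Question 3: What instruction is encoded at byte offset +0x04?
@+04  big-endian(28 60 00 00) = 0x28600000
  op=0x28600000>>25=0x14 ⇒ store (RR)
  [24:23] rd=0 = %r0
  [22:21] rs=3 = %r3

store %r0, %r3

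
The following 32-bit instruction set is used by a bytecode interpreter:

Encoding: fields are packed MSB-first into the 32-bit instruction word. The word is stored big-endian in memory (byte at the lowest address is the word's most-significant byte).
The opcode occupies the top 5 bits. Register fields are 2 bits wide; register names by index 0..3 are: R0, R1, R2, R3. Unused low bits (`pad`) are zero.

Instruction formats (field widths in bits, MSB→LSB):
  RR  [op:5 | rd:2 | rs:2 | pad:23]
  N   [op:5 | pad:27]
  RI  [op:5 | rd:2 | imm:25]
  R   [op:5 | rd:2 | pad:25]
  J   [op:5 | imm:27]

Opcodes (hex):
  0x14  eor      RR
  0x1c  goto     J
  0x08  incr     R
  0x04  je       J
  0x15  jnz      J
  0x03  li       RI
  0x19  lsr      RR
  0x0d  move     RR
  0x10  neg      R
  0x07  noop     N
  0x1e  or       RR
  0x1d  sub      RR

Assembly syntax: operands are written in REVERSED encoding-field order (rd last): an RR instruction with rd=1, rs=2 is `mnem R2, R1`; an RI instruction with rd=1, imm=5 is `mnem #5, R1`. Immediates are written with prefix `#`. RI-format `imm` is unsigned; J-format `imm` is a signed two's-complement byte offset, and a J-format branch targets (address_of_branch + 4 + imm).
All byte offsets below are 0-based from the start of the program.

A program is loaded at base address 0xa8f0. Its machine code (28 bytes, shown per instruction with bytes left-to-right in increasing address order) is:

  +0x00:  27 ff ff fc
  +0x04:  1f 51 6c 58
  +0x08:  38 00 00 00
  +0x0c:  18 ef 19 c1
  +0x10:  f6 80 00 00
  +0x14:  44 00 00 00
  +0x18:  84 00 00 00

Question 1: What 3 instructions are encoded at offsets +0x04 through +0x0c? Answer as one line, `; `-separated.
off 0x04: read 1f 51 6c 58 as big → 0x1f516c58
  top 5b → 0x3 → li [RI]
  [26:25] rd=3 = R3
  [24:0] imm=22113368 = #22113368
off 0x08: read 38 00 00 00 as big → 0x38000000
  top 5b → 0x7 → noop [N]
off 0x0c: read 18 ef 19 c1 as big → 0x18ef19c1
  top 5b → 0x3 → li [RI]
  [26:25] rd=0 = R0
  [24:0] imm=15669697 = #15669697

li #22113368, R3; noop; li #15669697, R0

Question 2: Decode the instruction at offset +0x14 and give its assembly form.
[14] 44 00 00 00 → 0x44000000
  top 5b → 0x8 → incr [R]
  rd: (w>>25)&0x3=0x2 → R2

incr R2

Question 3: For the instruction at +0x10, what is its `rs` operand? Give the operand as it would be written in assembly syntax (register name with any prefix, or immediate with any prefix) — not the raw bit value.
off 0x10: read f6 80 00 00 as big → 0xf6800000
  top 5b → 0x1e → or [RR]
  rd: (w>>25)&0x3=0x3 → R3
  rs: (w>>23)&0x3=0x1 → R1

R1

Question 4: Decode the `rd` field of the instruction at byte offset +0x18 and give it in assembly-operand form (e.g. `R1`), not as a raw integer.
[18] 84 00 00 00 → 0x84000000
  top 5b → 0x10 → neg [R]
  [26:25] rd=2 = R2

R2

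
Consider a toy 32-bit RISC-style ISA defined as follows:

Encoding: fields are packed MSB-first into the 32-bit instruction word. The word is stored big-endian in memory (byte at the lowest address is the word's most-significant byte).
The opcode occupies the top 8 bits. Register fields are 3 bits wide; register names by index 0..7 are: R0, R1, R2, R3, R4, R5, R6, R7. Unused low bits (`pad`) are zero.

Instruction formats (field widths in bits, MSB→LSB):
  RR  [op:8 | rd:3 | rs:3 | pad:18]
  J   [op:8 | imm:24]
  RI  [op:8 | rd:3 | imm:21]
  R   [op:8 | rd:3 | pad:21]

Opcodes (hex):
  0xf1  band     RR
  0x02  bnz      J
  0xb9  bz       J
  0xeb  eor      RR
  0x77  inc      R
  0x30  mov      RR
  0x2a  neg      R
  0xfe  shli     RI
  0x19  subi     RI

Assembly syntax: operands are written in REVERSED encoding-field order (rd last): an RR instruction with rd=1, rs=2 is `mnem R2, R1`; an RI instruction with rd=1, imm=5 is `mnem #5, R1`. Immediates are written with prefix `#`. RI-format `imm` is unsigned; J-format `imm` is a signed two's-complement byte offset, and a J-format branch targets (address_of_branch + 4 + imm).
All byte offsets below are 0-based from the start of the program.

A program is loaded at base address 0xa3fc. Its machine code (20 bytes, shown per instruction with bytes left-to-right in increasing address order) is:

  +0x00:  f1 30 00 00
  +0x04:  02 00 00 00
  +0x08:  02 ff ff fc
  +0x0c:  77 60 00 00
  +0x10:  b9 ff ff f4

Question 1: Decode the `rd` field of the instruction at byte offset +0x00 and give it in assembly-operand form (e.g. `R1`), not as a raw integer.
R1

+0x00: f1 30 00 00 ⇒ word 0xf1300000 (big)
  top 8b → 0xf1 → band [RR]
  rd@[23:21]=0x1 ⇒ R1
  rs@[20:18]=0x4 ⇒ R4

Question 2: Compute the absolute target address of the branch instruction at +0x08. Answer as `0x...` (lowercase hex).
0xa404

off 0x08: read 02 ff ff fc as big → 0x02fffffc
  op=0x02fffffc>>24=0x2 ⇒ bnz (J)
  imm@[23:0]=0xfffffc (s24→-4) ⇒ #-4
  target = base 0xa3fc + off 0x08 + 4 + imm -4 = 0xa404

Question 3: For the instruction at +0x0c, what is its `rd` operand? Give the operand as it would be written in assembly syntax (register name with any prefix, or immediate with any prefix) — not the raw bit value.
R3

+0x0c: 77 60 00 00 ⇒ word 0x77600000 (big)
  opcode bits[31:24]=0x77: inc/R
  rd@[23:21]=0x3 ⇒ R3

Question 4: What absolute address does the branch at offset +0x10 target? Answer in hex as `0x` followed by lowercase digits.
[10] b9 ff ff f4 → 0xb9fffff4
  opcode bits[31:24]=0xb9: bz/J
  imm: (w>>0)&0xffffff=0xfffff4 (s24→-12) → #-12
  target = base 0xa3fc + off 0x10 + 4 + imm -12 = 0xa404

0xa404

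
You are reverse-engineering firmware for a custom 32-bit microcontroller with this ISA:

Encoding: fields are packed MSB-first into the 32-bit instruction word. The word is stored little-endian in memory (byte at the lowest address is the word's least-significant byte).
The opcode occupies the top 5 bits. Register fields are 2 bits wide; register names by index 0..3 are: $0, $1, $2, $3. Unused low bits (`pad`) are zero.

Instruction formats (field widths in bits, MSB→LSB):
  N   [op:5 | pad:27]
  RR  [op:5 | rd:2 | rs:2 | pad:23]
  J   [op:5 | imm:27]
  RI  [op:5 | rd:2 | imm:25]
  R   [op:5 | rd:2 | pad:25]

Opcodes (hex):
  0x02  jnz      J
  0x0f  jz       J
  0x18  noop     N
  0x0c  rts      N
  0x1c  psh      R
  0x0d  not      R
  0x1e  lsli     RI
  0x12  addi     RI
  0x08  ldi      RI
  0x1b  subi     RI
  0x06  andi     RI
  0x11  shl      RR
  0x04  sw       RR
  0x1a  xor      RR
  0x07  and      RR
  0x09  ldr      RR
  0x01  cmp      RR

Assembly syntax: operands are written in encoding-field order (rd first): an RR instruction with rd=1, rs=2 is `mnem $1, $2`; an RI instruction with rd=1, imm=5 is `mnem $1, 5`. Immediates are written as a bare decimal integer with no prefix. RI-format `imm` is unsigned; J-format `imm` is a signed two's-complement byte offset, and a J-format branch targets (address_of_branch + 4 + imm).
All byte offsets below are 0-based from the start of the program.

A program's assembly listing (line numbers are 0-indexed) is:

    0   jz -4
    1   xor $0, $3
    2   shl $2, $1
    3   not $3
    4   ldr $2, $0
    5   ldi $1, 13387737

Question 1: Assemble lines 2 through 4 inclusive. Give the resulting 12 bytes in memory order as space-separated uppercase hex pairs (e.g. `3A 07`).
00 00 80 8C 00 00 00 6E 00 00 00 4C

line 2 (shl): pack op=0x11:5|rd=2:2|rs=1:2|pad=0:23 = 0x8c800000; little→ 00 00 80 8c
line 3 (not): pack op=0xd:5|rd=3:2|pad=0:25 = 0x6e000000; little→ 00 00 00 6e
line 4 (ldr): pack op=0x9:5|rd=2:2|rs=0:2|pad=0:23 = 0x4c000000; little→ 00 00 00 4c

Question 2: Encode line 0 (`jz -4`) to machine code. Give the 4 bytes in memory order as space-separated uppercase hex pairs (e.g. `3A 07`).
FC FF FF 7F

L0: jz op=0xf:5|imm=-4:27 ⇒ 0x7ffffffc ⇒ little fc ff ff 7f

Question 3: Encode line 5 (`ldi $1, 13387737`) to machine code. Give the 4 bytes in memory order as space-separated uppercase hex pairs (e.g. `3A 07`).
5. ldi fields op=0x8:5|rd=1:2|imm=13387737:25 → word 42cc47d9h → d9 47 cc 42

D9 47 CC 42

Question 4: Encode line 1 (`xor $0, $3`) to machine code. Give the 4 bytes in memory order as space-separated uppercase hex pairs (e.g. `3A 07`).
1. xor fields op=0x1a:5|rd=0:2|rs=3:2|pad=0:23 → word d1800000h → 00 00 80 d1

00 00 80 D1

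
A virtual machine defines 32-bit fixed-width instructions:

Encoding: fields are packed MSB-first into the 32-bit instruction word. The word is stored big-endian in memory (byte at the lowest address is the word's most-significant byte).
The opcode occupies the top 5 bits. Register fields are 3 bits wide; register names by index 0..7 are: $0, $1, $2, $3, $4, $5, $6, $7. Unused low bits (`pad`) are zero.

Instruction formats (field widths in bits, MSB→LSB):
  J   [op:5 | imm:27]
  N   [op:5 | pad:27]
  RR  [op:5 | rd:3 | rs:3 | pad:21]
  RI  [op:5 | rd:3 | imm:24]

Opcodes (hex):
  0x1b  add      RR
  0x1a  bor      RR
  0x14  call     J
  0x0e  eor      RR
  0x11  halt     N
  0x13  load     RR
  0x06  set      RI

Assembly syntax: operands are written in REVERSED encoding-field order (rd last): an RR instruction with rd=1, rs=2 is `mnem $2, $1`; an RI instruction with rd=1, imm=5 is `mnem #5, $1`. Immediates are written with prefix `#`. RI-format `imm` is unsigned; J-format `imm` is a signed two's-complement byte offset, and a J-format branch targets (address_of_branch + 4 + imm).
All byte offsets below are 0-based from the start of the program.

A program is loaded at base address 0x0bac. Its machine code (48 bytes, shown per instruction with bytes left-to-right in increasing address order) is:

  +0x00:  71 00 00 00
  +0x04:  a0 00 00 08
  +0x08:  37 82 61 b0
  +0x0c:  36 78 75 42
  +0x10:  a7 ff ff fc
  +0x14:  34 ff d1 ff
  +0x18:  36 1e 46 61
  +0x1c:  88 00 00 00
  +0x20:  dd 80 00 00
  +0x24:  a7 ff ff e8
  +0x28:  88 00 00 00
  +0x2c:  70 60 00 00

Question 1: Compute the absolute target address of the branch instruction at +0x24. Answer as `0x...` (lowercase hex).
@+24  big-endian(a7 ff ff e8) = 0xa7ffffe8
  opcode bits[31:27]=0x14: call/J
  [26:0] imm=134217704 (s27→-24) = #-24
  target = base 0x0bac + off 0x24 + 4 + imm -24 = 0x0bbc

0x0bbc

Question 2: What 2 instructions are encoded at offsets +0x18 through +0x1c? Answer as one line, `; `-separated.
+0x18: 36 1e 46 61 ⇒ word 0x361e4661 (big)
  top 5b → 0x6 → set [RI]
  rd: (w>>24)&0x7=0x6 → $6
  imm: (w>>0)&0xffffff=0x1e4661 → #1984097
+0x1c: 88 00 00 00 ⇒ word 0x88000000 (big)
  top 5b → 0x11 → halt [N]

set #1984097, $6; halt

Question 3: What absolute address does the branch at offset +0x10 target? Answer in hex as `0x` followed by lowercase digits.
[10] a7 ff ff fc → 0xa7fffffc
  opcode bits[31:27]=0x14: call/J
  imm@[26:0]=0x7fffffc (s27→-4) ⇒ #-4
  target = base 0x0bac + off 0x10 + 4 + imm -4 = 0x0bbc

0x0bbc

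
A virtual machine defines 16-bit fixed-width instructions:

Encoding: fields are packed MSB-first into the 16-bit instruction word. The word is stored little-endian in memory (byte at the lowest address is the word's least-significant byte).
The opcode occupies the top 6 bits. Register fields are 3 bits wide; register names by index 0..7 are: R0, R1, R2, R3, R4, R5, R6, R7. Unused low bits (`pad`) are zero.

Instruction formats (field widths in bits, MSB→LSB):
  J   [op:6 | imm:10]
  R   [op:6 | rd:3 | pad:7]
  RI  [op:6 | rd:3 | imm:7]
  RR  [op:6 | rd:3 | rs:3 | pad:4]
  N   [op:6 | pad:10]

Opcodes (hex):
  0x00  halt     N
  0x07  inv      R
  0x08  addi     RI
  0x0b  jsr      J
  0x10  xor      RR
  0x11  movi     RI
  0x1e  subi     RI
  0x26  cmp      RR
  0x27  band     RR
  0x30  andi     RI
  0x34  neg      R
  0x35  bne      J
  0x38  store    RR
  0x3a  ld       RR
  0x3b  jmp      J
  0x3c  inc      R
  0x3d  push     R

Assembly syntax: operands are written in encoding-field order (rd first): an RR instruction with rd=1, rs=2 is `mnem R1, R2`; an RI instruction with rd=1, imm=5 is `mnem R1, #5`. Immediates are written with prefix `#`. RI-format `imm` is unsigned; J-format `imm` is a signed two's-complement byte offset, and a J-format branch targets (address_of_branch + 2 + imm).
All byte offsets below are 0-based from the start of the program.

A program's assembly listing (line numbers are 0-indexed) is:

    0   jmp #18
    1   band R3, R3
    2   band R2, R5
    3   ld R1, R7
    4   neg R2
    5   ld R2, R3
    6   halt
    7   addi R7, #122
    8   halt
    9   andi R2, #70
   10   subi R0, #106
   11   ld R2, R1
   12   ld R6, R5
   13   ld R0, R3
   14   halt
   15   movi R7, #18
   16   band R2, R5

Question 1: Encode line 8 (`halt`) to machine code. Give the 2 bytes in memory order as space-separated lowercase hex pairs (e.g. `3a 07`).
8. halt fields op=0x0:6|pad=0:10 → word 0000h → 00 00

00 00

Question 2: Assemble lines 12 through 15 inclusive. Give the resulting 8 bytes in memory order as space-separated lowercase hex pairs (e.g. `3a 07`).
50 eb 30 e8 00 00 92 47

12. ld fields op=0x3a:6|rd=6:3|rs=5:3|pad=0:4 → word eb50h → 50 eb
13. ld fields op=0x3a:6|rd=0:3|rs=3:3|pad=0:4 → word e830h → 30 e8
14. halt fields op=0x0:6|pad=0:10 → word 0000h → 00 00
15. movi fields op=0x11:6|rd=7:3|imm=18:7 → word 4792h → 92 47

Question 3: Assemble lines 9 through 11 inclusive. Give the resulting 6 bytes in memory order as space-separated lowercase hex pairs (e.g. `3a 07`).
L9: andi op=0x30:6|rd=2:3|imm=70:7 ⇒ 0xc146 ⇒ little 46 c1
L10: subi op=0x1e:6|rd=0:3|imm=106:7 ⇒ 0x786a ⇒ little 6a 78
L11: ld op=0x3a:6|rd=2:3|rs=1:3|pad=0:4 ⇒ 0xe910 ⇒ little 10 e9

46 c1 6a 78 10 e9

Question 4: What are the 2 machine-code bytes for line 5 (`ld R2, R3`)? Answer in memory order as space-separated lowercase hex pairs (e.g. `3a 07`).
30 e9

line 5 (ld): pack op=0x3a:6|rd=2:3|rs=3:3|pad=0:4 = 0xe930; little→ 30 e9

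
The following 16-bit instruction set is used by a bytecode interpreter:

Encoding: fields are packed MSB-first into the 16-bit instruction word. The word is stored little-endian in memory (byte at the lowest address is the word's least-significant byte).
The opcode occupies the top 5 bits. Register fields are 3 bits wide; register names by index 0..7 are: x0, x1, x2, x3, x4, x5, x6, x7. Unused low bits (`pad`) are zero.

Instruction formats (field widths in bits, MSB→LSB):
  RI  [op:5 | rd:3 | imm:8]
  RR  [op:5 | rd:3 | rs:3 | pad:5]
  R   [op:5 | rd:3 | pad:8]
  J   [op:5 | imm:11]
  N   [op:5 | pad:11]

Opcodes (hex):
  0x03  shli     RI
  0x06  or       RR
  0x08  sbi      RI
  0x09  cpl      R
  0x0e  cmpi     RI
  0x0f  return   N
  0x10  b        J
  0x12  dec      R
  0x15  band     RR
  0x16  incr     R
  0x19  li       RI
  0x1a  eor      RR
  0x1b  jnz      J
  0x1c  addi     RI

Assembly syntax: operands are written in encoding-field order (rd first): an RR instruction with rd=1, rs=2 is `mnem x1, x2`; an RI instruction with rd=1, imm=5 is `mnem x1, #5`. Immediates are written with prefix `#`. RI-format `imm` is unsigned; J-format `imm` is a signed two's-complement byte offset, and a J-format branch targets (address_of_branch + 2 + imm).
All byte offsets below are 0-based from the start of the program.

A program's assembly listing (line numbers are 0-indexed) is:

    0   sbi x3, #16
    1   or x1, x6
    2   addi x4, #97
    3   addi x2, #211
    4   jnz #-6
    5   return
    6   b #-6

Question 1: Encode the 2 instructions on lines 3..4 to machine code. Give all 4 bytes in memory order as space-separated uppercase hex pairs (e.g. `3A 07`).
3. addi fields op=0x1c:5|rd=2:3|imm=211:8 → word e2d3h → d3 e2
4. jnz fields op=0x1b:5|imm=-6:11 → word dffah → fa df

D3 E2 FA DF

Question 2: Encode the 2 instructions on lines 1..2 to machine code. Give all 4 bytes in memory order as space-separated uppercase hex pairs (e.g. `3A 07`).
1. or fields op=0x6:5|rd=1:3|rs=6:3|pad=0:5 → word 31c0h → c0 31
2. addi fields op=0x1c:5|rd=4:3|imm=97:8 → word e461h → 61 e4

C0 31 61 E4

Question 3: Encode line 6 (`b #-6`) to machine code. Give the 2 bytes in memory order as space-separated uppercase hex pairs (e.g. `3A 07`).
6. b fields op=0x10:5|imm=-6:11 → word 87fah → fa 87

FA 87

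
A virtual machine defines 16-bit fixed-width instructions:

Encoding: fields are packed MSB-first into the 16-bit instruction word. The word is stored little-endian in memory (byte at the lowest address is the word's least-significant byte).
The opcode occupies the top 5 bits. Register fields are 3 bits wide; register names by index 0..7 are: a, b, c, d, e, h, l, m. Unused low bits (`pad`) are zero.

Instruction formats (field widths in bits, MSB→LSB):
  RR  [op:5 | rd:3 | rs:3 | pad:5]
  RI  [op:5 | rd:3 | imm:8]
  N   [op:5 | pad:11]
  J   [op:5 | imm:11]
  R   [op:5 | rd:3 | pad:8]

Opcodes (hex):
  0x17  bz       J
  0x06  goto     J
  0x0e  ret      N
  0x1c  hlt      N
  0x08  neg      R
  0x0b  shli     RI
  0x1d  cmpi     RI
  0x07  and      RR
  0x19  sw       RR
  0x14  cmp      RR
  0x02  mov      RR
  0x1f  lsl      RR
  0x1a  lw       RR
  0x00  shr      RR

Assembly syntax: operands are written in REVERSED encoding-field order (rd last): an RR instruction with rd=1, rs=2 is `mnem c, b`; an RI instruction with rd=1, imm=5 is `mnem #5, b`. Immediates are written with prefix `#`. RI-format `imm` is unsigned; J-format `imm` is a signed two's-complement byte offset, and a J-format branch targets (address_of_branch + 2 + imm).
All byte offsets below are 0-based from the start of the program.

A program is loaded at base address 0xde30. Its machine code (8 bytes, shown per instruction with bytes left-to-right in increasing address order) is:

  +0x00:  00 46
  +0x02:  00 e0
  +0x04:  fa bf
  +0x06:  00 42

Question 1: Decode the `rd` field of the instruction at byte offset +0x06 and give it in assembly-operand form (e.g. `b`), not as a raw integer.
c

[06] 00 42 → 0x4200
  opcode bits[15:11]=0x8: neg/R
  rd: (w>>8)&0x7=0x2 → c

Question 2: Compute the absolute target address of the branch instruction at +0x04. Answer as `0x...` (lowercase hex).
0xde30

[04] fa bf → 0xbffa
  opcode bits[15:11]=0x17: bz/J
  [10:0] imm=2042 (s11→-6) = #-6
  target = base 0xde30 + off 0x04 + 2 + imm -6 = 0xde30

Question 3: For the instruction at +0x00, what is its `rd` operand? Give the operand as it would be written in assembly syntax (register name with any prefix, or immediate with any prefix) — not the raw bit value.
l

off 0x00: read 00 46 as little → 0x4600
  opcode bits[15:11]=0x8: neg/R
  rd@[10:8]=0x6 ⇒ l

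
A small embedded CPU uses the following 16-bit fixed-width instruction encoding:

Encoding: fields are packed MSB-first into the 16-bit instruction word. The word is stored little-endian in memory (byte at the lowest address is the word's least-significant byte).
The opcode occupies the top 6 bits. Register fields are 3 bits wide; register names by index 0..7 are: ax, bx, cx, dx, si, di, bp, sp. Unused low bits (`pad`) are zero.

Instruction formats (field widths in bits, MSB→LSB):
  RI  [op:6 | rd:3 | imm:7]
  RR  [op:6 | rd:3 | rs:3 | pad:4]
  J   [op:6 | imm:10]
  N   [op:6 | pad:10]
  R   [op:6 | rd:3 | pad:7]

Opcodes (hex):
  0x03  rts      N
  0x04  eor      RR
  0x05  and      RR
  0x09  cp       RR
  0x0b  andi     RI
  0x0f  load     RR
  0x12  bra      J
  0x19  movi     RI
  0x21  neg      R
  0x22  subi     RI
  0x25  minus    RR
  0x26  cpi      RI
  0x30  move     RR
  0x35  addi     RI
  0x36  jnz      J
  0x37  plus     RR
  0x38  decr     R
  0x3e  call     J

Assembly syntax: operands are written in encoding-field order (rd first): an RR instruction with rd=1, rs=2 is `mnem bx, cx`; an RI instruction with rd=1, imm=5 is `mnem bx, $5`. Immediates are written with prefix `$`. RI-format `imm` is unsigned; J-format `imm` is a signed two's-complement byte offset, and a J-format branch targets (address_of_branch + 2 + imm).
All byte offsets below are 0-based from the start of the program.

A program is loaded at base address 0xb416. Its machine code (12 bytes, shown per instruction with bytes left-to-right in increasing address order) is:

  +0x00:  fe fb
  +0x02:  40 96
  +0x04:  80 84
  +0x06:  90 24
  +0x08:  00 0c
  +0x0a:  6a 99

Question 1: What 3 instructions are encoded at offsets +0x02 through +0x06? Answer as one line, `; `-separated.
off 0x02: read 40 96 as little → 0x9640
  top 6b → 0x25 → minus [RR]
  rd: (w>>7)&0x7=0x4 → si
  rs: (w>>4)&0x7=0x4 → si
off 0x04: read 80 84 as little → 0x8480
  top 6b → 0x21 → neg [R]
  rd: (w>>7)&0x7=0x1 → bx
off 0x06: read 90 24 as little → 0x2490
  top 6b → 0x9 → cp [RR]
  rd: (w>>7)&0x7=0x1 → bx
  rs: (w>>4)&0x7=0x1 → bx

minus si, si; neg bx; cp bx, bx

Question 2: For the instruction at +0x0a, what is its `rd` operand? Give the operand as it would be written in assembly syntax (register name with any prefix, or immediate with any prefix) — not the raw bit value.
off 0x0a: read 6a 99 as little → 0x996a
  opcode bits[15:10]=0x26: cpi/RI
  [9:7] rd=2 = cx
  [6:0] imm=106 = $106

cx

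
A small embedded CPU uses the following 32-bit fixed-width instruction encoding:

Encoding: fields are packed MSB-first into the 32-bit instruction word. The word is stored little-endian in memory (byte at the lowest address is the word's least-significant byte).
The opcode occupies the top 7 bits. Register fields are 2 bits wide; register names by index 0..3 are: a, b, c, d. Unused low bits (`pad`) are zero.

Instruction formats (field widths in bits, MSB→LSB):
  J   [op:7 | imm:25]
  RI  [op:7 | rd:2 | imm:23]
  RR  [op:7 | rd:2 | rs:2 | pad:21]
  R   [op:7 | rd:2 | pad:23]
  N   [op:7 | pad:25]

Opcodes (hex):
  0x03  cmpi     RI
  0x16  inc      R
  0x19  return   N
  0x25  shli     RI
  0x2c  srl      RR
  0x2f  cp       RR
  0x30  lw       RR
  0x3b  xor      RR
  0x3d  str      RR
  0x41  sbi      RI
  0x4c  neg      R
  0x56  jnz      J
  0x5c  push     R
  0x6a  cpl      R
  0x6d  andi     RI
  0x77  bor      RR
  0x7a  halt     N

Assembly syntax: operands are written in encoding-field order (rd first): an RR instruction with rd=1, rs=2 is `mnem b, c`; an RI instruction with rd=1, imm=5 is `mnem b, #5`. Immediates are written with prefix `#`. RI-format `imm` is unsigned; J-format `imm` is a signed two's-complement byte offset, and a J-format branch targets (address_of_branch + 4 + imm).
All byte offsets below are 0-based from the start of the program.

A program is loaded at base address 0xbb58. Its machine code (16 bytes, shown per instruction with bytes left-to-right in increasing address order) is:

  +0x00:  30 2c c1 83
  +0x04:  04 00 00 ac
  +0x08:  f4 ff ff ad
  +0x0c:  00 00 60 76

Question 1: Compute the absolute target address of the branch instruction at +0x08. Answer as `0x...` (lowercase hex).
0xbb58

+0x08: f4 ff ff ad ⇒ word 0xadfffff4 (little)
  op=0xadfffff4>>25=0x56 ⇒ jnz (J)
  imm: (w>>0)&0x1ffffff=0x1fffff4 (s25→-12) → #-12
  target = base 0xbb58 + off 0x08 + 4 + imm -12 = 0xbb58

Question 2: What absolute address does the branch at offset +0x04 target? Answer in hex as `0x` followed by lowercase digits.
@+04  little-endian(04 00 00 ac) = 0xac000004
  opcode bits[31:25]=0x56: jnz/J
  imm: (w>>0)&0x1ffffff=0x4 → #4
  target = base 0xbb58 + off 0x04 + 4 + imm 4 = 0xbb64

0xbb64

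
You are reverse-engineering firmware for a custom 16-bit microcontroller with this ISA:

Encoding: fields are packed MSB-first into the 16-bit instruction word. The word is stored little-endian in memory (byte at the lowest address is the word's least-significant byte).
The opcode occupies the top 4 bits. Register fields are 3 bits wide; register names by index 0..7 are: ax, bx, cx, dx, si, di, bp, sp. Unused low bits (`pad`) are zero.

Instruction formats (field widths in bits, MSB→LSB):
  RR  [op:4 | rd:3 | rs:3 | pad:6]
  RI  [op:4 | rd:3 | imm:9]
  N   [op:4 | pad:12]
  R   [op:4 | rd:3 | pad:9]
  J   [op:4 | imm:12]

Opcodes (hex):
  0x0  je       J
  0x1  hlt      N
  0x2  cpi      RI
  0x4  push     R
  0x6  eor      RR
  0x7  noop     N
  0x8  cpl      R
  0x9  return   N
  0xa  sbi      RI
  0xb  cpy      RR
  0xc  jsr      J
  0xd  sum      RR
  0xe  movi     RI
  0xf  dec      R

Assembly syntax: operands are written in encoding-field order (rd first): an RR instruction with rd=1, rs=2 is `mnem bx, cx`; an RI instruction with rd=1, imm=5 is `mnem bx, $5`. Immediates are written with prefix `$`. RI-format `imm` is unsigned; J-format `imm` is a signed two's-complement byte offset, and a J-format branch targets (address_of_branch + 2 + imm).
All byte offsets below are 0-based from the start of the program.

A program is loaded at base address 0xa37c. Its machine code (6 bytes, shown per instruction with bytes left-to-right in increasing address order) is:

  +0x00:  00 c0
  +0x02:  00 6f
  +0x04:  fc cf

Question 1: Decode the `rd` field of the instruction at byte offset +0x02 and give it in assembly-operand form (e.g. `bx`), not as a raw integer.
+0x02: 00 6f ⇒ word 0x6f00 (little)
  opcode bits[15:12]=0x6: eor/RR
  rd: (w>>9)&0x7=0x7 → sp
  rs: (w>>6)&0x7=0x4 → si

sp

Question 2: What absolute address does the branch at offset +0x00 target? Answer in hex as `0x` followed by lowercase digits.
0xa37e

@+00  little-endian(00 c0) = 0xc000
  op=0xc000>>12=0xc ⇒ jsr (J)
  imm@[11:0]=0x0 ⇒ $0
  target = base 0xa37c + off 0x00 + 2 + imm 0 = 0xa37e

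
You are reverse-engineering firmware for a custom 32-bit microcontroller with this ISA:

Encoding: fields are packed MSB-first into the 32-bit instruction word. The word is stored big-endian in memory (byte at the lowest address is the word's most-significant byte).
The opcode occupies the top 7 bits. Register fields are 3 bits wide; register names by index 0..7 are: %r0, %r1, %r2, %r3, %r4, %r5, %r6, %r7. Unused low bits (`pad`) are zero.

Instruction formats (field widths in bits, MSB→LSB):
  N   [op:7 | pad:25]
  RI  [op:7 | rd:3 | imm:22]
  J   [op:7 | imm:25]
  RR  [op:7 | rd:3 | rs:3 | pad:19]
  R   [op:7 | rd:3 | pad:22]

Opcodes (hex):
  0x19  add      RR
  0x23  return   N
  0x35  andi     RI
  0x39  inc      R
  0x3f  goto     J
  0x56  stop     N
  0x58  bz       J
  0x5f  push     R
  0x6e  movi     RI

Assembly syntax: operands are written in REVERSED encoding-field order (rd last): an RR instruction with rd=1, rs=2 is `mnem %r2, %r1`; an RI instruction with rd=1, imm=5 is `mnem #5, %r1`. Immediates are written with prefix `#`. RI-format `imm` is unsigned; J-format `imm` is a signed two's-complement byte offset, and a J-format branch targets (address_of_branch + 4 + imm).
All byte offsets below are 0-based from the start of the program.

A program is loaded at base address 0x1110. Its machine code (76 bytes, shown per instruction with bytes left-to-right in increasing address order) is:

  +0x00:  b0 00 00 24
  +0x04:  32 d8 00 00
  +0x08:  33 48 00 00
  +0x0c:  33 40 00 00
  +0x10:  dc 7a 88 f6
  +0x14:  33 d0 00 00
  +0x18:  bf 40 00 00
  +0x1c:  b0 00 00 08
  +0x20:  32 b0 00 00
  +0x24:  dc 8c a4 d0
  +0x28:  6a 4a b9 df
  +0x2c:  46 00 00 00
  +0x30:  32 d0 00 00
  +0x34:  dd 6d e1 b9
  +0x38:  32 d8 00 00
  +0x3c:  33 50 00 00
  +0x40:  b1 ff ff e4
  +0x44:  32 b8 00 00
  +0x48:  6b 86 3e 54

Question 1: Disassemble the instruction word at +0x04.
@+04  big-endian(32 d8 00 00) = 0x32d80000
  op=0x32d80000>>25=0x19 ⇒ add (RR)
  rd@[24:22]=0x3 ⇒ %r3
  rs@[21:19]=0x3 ⇒ %r3

add %r3, %r3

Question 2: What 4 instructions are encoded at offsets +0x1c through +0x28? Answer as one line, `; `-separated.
bz #8; add %r6, %r2; movi #828624, %r2; andi #702943, %r1

+0x1c: b0 00 00 08 ⇒ word 0xb0000008 (big)
  top 7b → 0x58 → bz [J]
  imm: (w>>0)&0x1ffffff=0x8 → #8
+0x20: 32 b0 00 00 ⇒ word 0x32b00000 (big)
  top 7b → 0x19 → add [RR]
  rd: (w>>22)&0x7=0x2 → %r2
  rs: (w>>19)&0x7=0x6 → %r6
+0x24: dc 8c a4 d0 ⇒ word 0xdc8ca4d0 (big)
  top 7b → 0x6e → movi [RI]
  rd: (w>>22)&0x7=0x2 → %r2
  imm: (w>>0)&0x3fffff=0xca4d0 → #828624
+0x28: 6a 4a b9 df ⇒ word 0x6a4ab9df (big)
  top 7b → 0x35 → andi [RI]
  rd: (w>>22)&0x7=0x1 → %r1
  imm: (w>>0)&0x3fffff=0xab9df → #702943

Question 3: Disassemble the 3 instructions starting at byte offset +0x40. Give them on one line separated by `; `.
bz #-28; add %r7, %r2; andi #409172, %r6

[40] b1 ff ff e4 → 0xb1ffffe4
  opcode bits[31:25]=0x58: bz/J
  imm@[24:0]=0x1ffffe4 (s25→-28) ⇒ #-28
[44] 32 b8 00 00 → 0x32b80000
  opcode bits[31:25]=0x19: add/RR
  rd@[24:22]=0x2 ⇒ %r2
  rs@[21:19]=0x7 ⇒ %r7
[48] 6b 86 3e 54 → 0x6b863e54
  opcode bits[31:25]=0x35: andi/RI
  rd@[24:22]=0x6 ⇒ %r6
  imm@[21:0]=0x63e54 ⇒ #409172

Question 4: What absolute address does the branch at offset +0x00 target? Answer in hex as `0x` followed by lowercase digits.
0x1138

+0x00: b0 00 00 24 ⇒ word 0xb0000024 (big)
  top 7b → 0x58 → bz [J]
  [24:0] imm=36 = #36
  target = base 0x1110 + off 0x00 + 4 + imm 36 = 0x1138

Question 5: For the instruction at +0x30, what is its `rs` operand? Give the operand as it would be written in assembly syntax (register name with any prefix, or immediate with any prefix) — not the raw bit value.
[30] 32 d0 00 00 → 0x32d00000
  top 7b → 0x19 → add [RR]
  [24:22] rd=3 = %r3
  [21:19] rs=2 = %r2

%r2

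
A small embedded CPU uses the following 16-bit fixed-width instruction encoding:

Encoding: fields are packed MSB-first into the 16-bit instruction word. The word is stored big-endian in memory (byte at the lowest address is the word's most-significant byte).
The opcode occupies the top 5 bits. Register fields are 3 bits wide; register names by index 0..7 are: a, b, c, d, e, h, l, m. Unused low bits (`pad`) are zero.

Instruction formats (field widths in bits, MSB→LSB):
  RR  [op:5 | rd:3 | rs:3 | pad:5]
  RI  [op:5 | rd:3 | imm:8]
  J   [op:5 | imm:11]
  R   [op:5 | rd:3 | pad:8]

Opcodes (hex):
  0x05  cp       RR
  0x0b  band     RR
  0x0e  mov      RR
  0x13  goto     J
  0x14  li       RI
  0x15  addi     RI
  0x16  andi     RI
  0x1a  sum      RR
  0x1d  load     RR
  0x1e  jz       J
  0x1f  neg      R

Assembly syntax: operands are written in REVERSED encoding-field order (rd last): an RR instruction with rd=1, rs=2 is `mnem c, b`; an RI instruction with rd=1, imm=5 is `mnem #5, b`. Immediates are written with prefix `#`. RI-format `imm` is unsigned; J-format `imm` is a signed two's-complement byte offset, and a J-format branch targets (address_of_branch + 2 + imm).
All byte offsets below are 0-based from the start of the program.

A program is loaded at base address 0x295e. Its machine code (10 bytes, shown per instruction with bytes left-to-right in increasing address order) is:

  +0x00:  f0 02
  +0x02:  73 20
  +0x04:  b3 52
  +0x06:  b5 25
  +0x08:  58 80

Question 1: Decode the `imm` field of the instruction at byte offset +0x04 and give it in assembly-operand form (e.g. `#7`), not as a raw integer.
+0x04: b3 52 ⇒ word 0xb352 (big)
  opcode bits[15:11]=0x16: andi/RI
  [10:8] rd=3 = d
  [7:0] imm=82 = #82

#82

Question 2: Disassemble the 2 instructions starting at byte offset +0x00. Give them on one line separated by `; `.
off 0x00: read f0 02 as big → 0xf002
  op=0xf002>>11=0x1e ⇒ jz (J)
  imm@[10:0]=0x2 ⇒ #2
off 0x02: read 73 20 as big → 0x7320
  op=0x7320>>11=0xe ⇒ mov (RR)
  rd@[10:8]=0x3 ⇒ d
  rs@[7:5]=0x1 ⇒ b

jz #2; mov b, d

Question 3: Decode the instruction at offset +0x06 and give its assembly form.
@+06  big-endian(b5 25) = 0xb525
  opcode bits[15:11]=0x16: andi/RI
  rd@[10:8]=0x5 ⇒ h
  imm@[7:0]=0x25 ⇒ #37

andi #37, h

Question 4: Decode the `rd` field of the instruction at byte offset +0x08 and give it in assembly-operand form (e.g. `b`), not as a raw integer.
a

off 0x08: read 58 80 as big → 0x5880
  opcode bits[15:11]=0xb: band/RR
  rd@[10:8]=0x0 ⇒ a
  rs@[7:5]=0x4 ⇒ e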